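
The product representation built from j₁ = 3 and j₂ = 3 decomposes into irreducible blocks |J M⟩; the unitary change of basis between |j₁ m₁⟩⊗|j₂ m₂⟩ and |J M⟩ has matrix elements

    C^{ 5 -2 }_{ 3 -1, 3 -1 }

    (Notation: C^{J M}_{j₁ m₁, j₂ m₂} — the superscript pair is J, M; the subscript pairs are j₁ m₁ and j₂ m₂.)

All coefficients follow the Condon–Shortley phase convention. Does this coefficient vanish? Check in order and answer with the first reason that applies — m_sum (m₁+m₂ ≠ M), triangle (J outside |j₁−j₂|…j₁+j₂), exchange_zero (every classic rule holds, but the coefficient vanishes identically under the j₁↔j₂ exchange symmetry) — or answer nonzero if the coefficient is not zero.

m-sum: m₁+m₂ = -1+(-1) = -2, M = -2  ✓
triangle: |j₁−j₂| = 0 ≤ J = 5 ≤ j₁+j₂ = 6  ✓
exchange: j₁=j₂ and m₁=m₂, and (−1)^(j₁+j₂−J) = (−1)^1 = −1 forces ⟨j₁m₁;j₂m₂|JM⟩ = −⟨j₂m₂;j₁m₁|JM⟩ = −⟨j₁m₁;j₂m₂|JM⟩ ⇒ the coefficient vanishes identically
Racah sum check: Σ_k collapses to 0 ⇒ CG = 0

exchange_zero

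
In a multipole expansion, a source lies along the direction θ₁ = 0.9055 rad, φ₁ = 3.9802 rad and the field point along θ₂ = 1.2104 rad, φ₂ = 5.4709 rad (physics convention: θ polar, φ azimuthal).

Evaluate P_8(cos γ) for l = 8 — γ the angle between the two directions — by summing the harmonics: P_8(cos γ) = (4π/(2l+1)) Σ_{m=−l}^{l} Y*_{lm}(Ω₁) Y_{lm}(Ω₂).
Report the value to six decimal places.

Addition theorem: P_8(cos γ) = (4π/17) Σ_m Y*_{lm}(Ω₁) Y_{lm}(Ω₂), m = −8…8:
  m=-8: (0.06890 + 0.03124j) × (0.29604 + 0.06468j) = 0.01838 + 0.01370j  (running Σ = 0.01838 + 0.01370j)
  m=-7: (-0.21746 + 0.09528j) × (0.37772 - 0.25686j) = -0.05767 + 0.09184j  (running Σ = -0.03929 + 0.10555j)
  m=-6: (0.13211 - 0.39964j) × (0.03513 - 0.21586j) = -0.08163 - 0.04256j  (running Σ = -0.12092 + 0.06299j)
  m=-5: (0.20392 + 0.35668j) × (0.14145 + 0.18570j) = -0.03739 + 0.08832j  (running Σ = -0.15831 + 0.15131j)
  m=-4: (-0.06722 - 0.01453j) × (0.31671 + 0.03419j) = -0.02079 - 0.00690j  (running Σ = -0.17910 + 0.14442j)
  m=-3: (-0.26484 + 0.19139j) × (-0.07110 + 0.06047j) = 0.00726 - 0.02962j  (running Σ = -0.17184 + 0.11479j)
  m=-2: (0.02708 - 0.25348j) × (-0.01772 + 0.32923j) = 0.08297 + 0.01341j  (running Σ = -0.08887 + 0.12820j)
  m=-1: (-0.14818 - 0.16485j) × (-0.02148 - 0.02267j) = -0.00055 + 0.00690j  (running Σ = -0.08943 + 0.13510j)
  m=0: (0.29235 + 0.00000j) × (-0.32786 + 0.00000j) = -0.09585 + 0.00000j  (running Σ = -0.18528 + 0.13510j)
  m=1: (0.14818 - 0.16485j) × (0.02148 - 0.02267j) = -0.00055 - 0.00690j  (running Σ = -0.18583 + 0.12820j)
  m=2: (0.02708 + 0.25348j) × (-0.01772 - 0.32923j) = 0.08297 - 0.01341j  (running Σ = -0.10286 + 0.11479j)
  m=3: (0.26484 + 0.19139j) × (0.07110 + 0.06047j) = 0.00726 + 0.02962j  (running Σ = -0.09560 + 0.14442j)
  m=4: (-0.06722 + 0.01453j) × (0.31671 - 0.03419j) = -0.02079 + 0.00690j  (running Σ = -0.11639 + 0.15131j)
  m=5: (-0.20392 + 0.35668j) × (-0.14145 + 0.18570j) = -0.03739 - 0.08832j  (running Σ = -0.15378 + 0.06299j)
  m=6: (0.13211 + 0.39964j) × (0.03513 + 0.21586j) = -0.08163 + 0.04256j  (running Σ = -0.23541 + 0.10555j)
  m=7: (0.21746 + 0.09528j) × (-0.37772 - 0.25686j) = -0.05767 - 0.09184j  (running Σ = -0.29308 + 0.01370j)
  m=8: (0.06890 - 0.03124j) × (0.29604 - 0.06468j) = 0.01838 - 0.01370j  (running Σ = -0.27470 + 0.00000j)
Accumulated sum -0.27470 + 0.00000j; after 4π/(2l+1) scaling, -0.20306 + 0.00000j ⇒ P_8 = -0.203060

-0.203060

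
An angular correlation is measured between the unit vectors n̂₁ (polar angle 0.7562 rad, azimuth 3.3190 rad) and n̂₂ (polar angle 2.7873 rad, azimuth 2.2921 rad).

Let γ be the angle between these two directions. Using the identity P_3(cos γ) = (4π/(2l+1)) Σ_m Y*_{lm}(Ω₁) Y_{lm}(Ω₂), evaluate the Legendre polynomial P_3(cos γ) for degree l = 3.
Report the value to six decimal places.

0.401736

Term-by-term m-sum for l=3 (normalisation 4π/7 = 1.795196):
  m=-3: Y*=-0.116144-0.068398i  Y=+0.014446-0.009738i  product -0.002344+0.000143i
  m=-2: Y*=+0.328223+0.121605i  Y=+0.014748-0.114418i  product +0.018754-0.035761i
  m=-1: Y*=-0.359258-0.064412i  Y=-0.251603-0.286115i  product +0.071961+0.118996i
  m=+0: Y*=-0.096124-0.000000i  Y=-0.489372+0.000000i  product +0.047040+0.000000i
  m=+1: Y*=+0.359258-0.064412i  Y=+0.251603-0.286115i  product +0.071961-0.118996i
  m=+2: Y*=+0.328223-0.121605i  Y=+0.014748+0.114418i  product +0.018754+0.035761i
  m=+3: Y*=+0.116144-0.068398i  Y=-0.014446-0.009738i  product -0.002344-0.000143i
Accumulated sum +0.223784-0.000000i; after 4π/(2l+1) scaling, +0.401736-0.000000i ⇒ P_3 = 0.401736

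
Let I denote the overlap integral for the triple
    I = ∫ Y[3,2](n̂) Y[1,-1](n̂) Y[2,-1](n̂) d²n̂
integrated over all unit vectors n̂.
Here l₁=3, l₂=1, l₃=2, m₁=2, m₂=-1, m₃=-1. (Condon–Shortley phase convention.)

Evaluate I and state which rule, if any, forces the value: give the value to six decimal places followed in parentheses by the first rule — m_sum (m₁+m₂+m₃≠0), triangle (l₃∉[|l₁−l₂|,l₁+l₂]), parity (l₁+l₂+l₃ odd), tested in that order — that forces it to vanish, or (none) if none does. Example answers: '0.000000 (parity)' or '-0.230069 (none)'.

0.261169 (none)

Rules hold: Σm=0, L=6 even, 2≤2≤4.
N = 7·3·5 = 105
Δ = 2!·4!·0!/7! = 1/105
Racah Σ t=1..1: t=1:−1/4 = -1/4
⇒ 3j(3 1 2; 0 0 0)² = 3/35, sgn -1
Racah Σ t=0..0: t=0:+1/12 = 1/12
⇒ 3j(3 1 2; 2 -1 -1)² = 2/21, sgn -1
4πI² = N·(3j₀)²·(3jₘ)² = 6/7
I = +1·√(0.857143/4π) = 0.26116903
No selection rule forces the value: the integral is nonzero (none).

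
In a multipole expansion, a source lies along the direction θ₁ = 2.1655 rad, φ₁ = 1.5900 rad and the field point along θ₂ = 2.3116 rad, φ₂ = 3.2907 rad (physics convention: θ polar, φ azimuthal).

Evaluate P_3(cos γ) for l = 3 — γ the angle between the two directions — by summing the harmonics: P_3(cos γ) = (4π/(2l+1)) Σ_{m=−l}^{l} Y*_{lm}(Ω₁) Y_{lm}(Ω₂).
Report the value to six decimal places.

-0.381617

Summing Y*_{l m}(θ₁,φ₁)·Y_{l m}(θ₂,φ₂) over m ∈ [−3, 3]; prefactor 4π/(2·3+1) = 1.795196:
  term(m=-3) = +0.015103+0.036772i   from Y*(Ω₁)=+0.013653-0.236719i, Y(Ω₂)=-0.151156+0.072518i
  term(m=-2) = -0.142594+0.037904i   from Y*(Ω₁)=+0.392561+0.015085i, Y(Ω₂)=-0.358999+0.110350i
  term(m=-1) = -0.006016-0.046047i   from Y*(Ω₁)=-0.002927+0.152417i, Y(Ω₂)=-0.301240+0.045253i
  term(m=+0) = +0.054436+0.000000i   from Y*(Ω₁)=+0.299090-0.000000i, Y(Ω₂)=+0.182006+0.000000i
  term(m=+1) = -0.006016+0.046047i   from Y*(Ω₁)=+0.002927+0.152417i, Y(Ω₂)=+0.301240+0.045253i
  term(m=+2) = -0.142594-0.037904i   from Y*(Ω₁)=+0.392561-0.015085i, Y(Ω₂)=-0.358999-0.110350i
  term(m=+3) = +0.015103-0.036772i   from Y*(Ω₁)=-0.013653-0.236719i, Y(Ω₂)=+0.151156+0.072518i
Total Σ_m = -0.212577+0.000000i. Multiply by 1.795196: -0.381617+0.000000i. P_3(cos γ) = -0.381617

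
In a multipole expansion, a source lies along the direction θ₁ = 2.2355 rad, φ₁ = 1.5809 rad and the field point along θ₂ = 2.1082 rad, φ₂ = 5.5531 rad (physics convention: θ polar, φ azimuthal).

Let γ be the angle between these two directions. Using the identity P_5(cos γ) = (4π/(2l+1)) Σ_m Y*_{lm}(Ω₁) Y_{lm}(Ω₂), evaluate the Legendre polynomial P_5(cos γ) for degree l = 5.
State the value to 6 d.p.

Term-by-term m-sum for l=5 (normalisation 4π/11 = 1.142397):
  term(m=-5) = 0.01615 - 0.02580j   from Y*(Ω₁)=-0.00708 + 0.14003j, Y(Ω₂)=-0.18962 - 0.10577j
  term(m=-4) = -0.13985 + 0.02557j   from Y*(Ω₁)=-0.34719 - 0.01404j, Y(Ω₂)=0.39918 - 0.08979j
  term(m=-3) = 0.09701 + 0.07371j   from Y*(Ω₁)=0.01239 - 0.40877j, Y(Ω₂)=-0.17297 + 0.24256j
  term(m=-2) = 0.00113 + 0.01249j   from Y*(Ω₁)=0.09157 + 0.00185j, Y(Ω₂)=0.01512 + 0.13608j
  term(m=-1) = -0.07383 + 0.08082j   from Y*(Ω₁)=0.00328 - 0.32434j, Y(Ω₂)=-0.25147 - 0.22508j
  term(m=+0) = -0.01067 + 0.00000j   from Y*(Ω₁)=0.18130 + 0.00000j, Y(Ω₂)=-0.05884 + 0.00000j
  term(m=+1) = -0.07383 - 0.08082j   from Y*(Ω₁)=-0.00328 - 0.32434j, Y(Ω₂)=0.25147 - 0.22508j
  term(m=+2) = 0.00113 - 0.01249j   from Y*(Ω₁)=0.09157 - 0.00185j, Y(Ω₂)=0.01512 - 0.13608j
  term(m=+3) = 0.09701 - 0.07371j   from Y*(Ω₁)=-0.01239 - 0.40877j, Y(Ω₂)=0.17297 + 0.24256j
  term(m=+4) = -0.13985 - 0.02557j   from Y*(Ω₁)=-0.34719 + 0.01404j, Y(Ω₂)=0.39918 + 0.08979j
  term(m=+5) = 0.01615 + 0.02580j   from Y*(Ω₁)=0.00708 + 0.14003j, Y(Ω₂)=0.18962 - 0.10577j
Σ over m = -0.20944 + 0.00000j; ×(4π/11) → -0.23927 + 0.00000j. Real part: -0.239267

-0.239267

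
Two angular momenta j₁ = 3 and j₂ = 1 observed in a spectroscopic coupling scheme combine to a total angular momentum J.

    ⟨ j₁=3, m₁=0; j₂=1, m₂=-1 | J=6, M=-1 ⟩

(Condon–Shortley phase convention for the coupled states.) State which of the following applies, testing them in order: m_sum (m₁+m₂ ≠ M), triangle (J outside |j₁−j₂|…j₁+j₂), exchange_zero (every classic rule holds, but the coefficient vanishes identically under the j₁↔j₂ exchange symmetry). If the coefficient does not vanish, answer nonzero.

triangle

m-sum: m₁+m₂ = 0+(-1) = -1, M = -1  ✓
triangle: need |j₁−j₂| ≤ J ≤ j₁+j₂, i.e. J ∈ [2, 4]; J = 6 is outside ✗ ⇒ coefficient is 0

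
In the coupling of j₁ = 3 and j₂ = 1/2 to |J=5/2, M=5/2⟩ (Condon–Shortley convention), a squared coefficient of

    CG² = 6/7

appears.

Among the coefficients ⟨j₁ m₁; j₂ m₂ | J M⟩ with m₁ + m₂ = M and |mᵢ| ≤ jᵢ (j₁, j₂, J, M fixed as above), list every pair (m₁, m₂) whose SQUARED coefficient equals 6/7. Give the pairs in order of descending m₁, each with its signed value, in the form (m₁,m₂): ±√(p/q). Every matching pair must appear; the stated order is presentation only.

Admissible pairs with m₁+m₂ = M = 5/2: (2,1/2), (3,-1/2)
  (m₁,m₂)=(3,-1/2): CG² = 6/7, CG = +√(6/7)   ← matches the target
  (m₁,m₂)=(2,1/2): CG² = 1/7, CG = −√(1/7)
Pairs with CG² = 6/7: (3,-1/2): +√(6/7)

(3,-1/2): +√(6/7)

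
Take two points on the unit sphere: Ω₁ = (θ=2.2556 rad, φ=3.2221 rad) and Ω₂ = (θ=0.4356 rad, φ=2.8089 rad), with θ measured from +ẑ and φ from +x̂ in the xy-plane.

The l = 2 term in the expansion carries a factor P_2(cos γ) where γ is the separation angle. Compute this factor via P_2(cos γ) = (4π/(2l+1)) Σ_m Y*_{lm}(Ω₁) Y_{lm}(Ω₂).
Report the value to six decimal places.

Term-by-term m-sum for l=2 (normalisation 4π/5 = 2.513274):
  [-2]  conj(Y_{2,-2})(Ω₁) = +0.228735+0.037151i ; Y_{2,-2}(Ω₂) = +0.054103+0.042459i ; Δ = +0.010798+0.011722i
  [-1]  conj(Y_{2,-1})(Ω₁) = +0.377257+0.030438i ; Y_{2,-1}(Ω₂) = -0.279334-0.096520i ; Δ = -0.102443-0.044915i
  [+0]  conj(Y_{2,0})(Ω₁) = +0.063157-0.000000i ; Y_{2,0}(Ω₂) = +0.462321+0.000000i ; Δ = +0.029199+0.000000i
  [+1]  conj(Y_{2,1})(Ω₁) = -0.377257+0.030438i ; Y_{2,1}(Ω₂) = +0.279334-0.096520i ; Δ = -0.102443+0.044915i
  [+2]  conj(Y_{2,2})(Ω₁) = +0.228735-0.037151i ; Y_{2,2}(Ω₂) = +0.054103-0.042459i ; Δ = +0.010798-0.011722i
Σ over m = -0.154091-0.000000i; ×(4π/5) → -0.387273-0.000000i. Real part: -0.387273

-0.387273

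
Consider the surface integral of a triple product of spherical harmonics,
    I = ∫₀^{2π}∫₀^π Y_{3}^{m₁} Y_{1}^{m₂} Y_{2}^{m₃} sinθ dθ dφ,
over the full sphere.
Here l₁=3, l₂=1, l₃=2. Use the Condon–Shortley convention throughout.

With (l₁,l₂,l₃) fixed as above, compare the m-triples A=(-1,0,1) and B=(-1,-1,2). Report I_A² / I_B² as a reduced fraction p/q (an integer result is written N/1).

8/1

l's match ⇒ only the (l;m) 3-j factors differ between A and B.
A: triangle coeff Δ(3,1,2) = 1/105; Σ_t [1,1]: t=1:−1/6 = -1/6; (3j)²=8/105 [(3 1 2; -1 0 1)], sign=+1
B: triangle coeff Δ(3,1,2) = 1/105; Σ_t [0,0]: t=0:+1/48 = 1/48; (3j)²=1/105 [(3 1 2; -1 -1 2)], sign=+1
I_A²/I_B² = (8/105)/(1/105) = 8/1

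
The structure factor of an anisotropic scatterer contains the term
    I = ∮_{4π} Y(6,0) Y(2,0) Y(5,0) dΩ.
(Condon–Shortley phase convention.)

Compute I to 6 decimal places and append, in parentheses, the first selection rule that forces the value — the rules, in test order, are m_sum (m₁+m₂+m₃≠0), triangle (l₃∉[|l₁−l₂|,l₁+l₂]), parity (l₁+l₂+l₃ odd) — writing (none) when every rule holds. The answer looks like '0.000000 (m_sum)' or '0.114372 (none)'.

0.000000 (parity)

L=13 odd ⇒ parity kills the (l;000) factor ⇒ I = 0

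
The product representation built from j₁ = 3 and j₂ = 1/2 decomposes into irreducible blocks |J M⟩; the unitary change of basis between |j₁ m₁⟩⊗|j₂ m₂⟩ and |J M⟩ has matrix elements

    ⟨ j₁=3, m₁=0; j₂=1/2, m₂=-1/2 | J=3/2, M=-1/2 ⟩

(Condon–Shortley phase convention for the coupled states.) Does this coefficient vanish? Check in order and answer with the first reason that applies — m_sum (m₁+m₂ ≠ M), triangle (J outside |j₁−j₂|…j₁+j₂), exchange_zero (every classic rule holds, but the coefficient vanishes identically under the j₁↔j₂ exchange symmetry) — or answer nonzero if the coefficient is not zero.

triangle

m-sum: m₁+m₂ = 0+(-1/2) = -1/2, M = -1/2  ✓
triangle: need |j₁−j₂| ≤ J ≤ j₁+j₂, i.e. J ∈ [5/2, 7/2]; J = 3/2 is outside ✗ ⇒ coefficient is 0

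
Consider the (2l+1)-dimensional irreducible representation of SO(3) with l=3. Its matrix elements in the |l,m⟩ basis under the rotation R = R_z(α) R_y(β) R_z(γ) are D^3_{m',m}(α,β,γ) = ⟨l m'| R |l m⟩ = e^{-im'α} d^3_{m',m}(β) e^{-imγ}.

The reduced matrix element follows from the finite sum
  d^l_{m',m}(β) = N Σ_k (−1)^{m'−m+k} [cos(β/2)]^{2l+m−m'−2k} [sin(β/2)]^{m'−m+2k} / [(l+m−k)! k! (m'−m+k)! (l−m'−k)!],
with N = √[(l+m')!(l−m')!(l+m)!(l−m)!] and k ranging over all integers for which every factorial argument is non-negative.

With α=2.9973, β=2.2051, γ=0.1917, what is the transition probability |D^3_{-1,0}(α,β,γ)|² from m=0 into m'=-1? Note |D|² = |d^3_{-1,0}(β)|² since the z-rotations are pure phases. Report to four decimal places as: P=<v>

P=0.0695

First d^3_{-1,0}(β=2.2051), then the phase factors e^{-i(-1)α} and e^{-i(0)γ}:
c=cos(2.205100/2)=0.451322, s=sin(2.205100/2)=0.892361; N=√[2·24·6·6]=41.569219
k∈{1,2,3} keeps every argument non-negative
  k=1: (−1)^0·41.5692/(12)·0.4513^5·0.8924^1 = +0.057885
  k=2: (−1)^1·41.5692/(4)·0.4513^3·0.8924^3 = -0.678881
  k=3: (−1)^2·41.5692/(12)·0.4513^1·0.8924^5 = +0.884668
d^3_{-1,0}(2.2051) = +0.057885 -0.678881 +0.884668 = +0.263672
|D^3_{-1,0}|² = |d^3_{-1,0}(β)|² = (+0.263672)² = 0.069523 (the z-rotation phases have unit modulus)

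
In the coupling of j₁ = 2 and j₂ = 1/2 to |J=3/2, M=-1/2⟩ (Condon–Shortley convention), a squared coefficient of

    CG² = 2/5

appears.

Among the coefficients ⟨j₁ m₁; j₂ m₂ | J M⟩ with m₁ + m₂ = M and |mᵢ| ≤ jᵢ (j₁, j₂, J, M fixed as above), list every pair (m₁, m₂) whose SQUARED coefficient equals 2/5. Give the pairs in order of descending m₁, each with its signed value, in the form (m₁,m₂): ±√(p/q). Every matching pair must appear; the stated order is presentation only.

Admissible pairs with m₁+m₂ = M = -1/2: (-1,1/2), (0,-1/2)
  (m₁,m₂)=(0,-1/2): CG² = 2/5, CG = +√(2/5)   ← matches the target
  (m₁,m₂)=(-1,1/2): CG² = 3/5, CG = −√(3/5)
Pairs with CG² = 2/5: (0,-1/2): +√(2/5)

(0,-1/2): +√(2/5)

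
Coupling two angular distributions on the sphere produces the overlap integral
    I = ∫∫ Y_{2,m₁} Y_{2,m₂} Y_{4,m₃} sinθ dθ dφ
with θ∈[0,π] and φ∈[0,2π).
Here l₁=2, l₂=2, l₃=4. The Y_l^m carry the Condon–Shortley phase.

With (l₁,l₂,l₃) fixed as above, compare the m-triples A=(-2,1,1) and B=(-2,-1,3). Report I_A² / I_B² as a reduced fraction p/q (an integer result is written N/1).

1/7

Shared (l₁,l₂,l₃)=(2,2,4): N and (l;000)² cancel in I_A²/I_B².
A: Δ = 0!·4!·4!/9! = 1/630; Racah Σ t=0..0: t=0:+1/144 = 1/144; ⇒ 3j(2 2 4; -2 1 1)² = 1/126, sgn -1
B: Δ = 0!·4!·4!/9! = 1/630; Racah Σ t=0..0: t=0:+1/144 = 1/144; ⇒ 3j(2 2 4; -2 -1 3)² = 1/18, sgn -1
I_A²/I_B² = (1/126)/(1/18) = 1/7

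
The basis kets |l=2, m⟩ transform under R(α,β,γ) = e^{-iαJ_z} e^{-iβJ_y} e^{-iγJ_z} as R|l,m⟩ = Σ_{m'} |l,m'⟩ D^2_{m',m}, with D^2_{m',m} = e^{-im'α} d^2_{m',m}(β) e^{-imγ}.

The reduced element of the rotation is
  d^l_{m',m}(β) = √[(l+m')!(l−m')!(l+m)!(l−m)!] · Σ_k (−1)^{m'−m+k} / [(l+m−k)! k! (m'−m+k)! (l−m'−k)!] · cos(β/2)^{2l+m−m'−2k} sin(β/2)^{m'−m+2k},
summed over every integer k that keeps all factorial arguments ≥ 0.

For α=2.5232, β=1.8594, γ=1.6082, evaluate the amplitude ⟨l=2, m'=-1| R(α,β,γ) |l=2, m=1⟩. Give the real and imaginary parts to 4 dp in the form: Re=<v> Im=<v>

Re=0.1687 Im=0.2193

Split into d^2_{-1,1}(β=1.8594) × two z-phases.
Half-angle: c=0.598074, s=0.801441. N=√(1·6·6·1)=6.000000
k∈{2,3} keeps every argument non-negative
  k=2: (−1)^0·6.0000/(2)·0.5981^2·0.8014^2 = +0.689246
  k=3: (−1)^1·6.0000/(6)·0.5981^0·0.8014^4 = -0.412558
d^2_{-1,1}(1.8594) = +0.689246 -0.412558 = +0.276688
D = (-0.814811+0.579726i)·(+0.276688)·(-0.037395-0.999301i) = +0.168722+0.219293i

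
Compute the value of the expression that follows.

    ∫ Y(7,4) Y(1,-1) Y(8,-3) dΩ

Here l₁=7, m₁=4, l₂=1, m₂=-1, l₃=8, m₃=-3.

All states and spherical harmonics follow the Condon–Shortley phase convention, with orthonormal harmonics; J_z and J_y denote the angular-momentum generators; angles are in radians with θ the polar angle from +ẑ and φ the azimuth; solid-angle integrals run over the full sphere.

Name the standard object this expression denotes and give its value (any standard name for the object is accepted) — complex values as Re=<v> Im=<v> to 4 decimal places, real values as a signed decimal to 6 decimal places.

This is a Gaunt coefficient — the integral of a triple product of spherical harmonics over the sphere.
Checks pass: Σm=0; 16 even; l₃=8∈[6,8].
(2·7+1)(2·1+1)(2·8+1) = 765
Δ: 0! 14! 2! / 17! → 1/2040
sum: t=0:+1/25401600 = 1/25401600
3j²(7 1 8; 0 0 0) = Δ·Π!·Σ² = 8/255  (sign +1)
sum: t=0:+1/479001600 = 1/479001600
3j²(7 1 8; 4 -1 -3) = Δ·Π!·Σ² = 1/204  (sign -1)
combine: 4πI² = 765·8/255·1/204 = 2/17
take √, sign -1: I = -0.09675772

Gaunt coefficient, -0.096758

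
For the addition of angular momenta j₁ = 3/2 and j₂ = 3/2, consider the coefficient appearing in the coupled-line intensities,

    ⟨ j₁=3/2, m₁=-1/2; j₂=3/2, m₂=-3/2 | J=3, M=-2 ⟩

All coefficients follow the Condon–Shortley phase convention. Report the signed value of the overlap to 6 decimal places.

√[7·0!3!3!/7! · 1!2!0!3!1!5!] = √(72)
  +(−1)^0/∏(0,0,2,0,1,3)! = 1/12  (running 1/12)
⟨..|..⟩ = √(72)·(1/12) = +0.707107

+0.707107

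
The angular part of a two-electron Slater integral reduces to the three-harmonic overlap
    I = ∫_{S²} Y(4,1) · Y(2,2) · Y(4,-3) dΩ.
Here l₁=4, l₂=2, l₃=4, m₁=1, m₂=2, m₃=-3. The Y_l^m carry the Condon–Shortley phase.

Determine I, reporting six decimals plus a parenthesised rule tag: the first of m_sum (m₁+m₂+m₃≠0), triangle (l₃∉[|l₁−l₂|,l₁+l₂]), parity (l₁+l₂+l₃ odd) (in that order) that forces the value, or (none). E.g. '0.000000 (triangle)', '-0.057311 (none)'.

0.159270 (none)

Rules hold: Σm=0, L=10 even, 2≤4≤6.
N = 9·5·9 = 405
Δ = 2!·6!·2!/11! = 1/13860
Racah Σ t=0..2: t=0:+1/192 t=1:−1/36 t=2:+1/192 = -5/288
⇒ 3j(4 2 4; 0 0 0)² = 20/693, sgn -1
Racah Σ t=2..2: t=2:+1/480 = 1/480
⇒ 3j(4 2 4; 1 2 -3)² = 3/110, sgn -1
4πI² = N·(3j₀)²·(3jₘ)² = 270/847
I = +1·√(0.318772/4π) = 0.15927046
No selection rule forces the value: the integral is nonzero (none).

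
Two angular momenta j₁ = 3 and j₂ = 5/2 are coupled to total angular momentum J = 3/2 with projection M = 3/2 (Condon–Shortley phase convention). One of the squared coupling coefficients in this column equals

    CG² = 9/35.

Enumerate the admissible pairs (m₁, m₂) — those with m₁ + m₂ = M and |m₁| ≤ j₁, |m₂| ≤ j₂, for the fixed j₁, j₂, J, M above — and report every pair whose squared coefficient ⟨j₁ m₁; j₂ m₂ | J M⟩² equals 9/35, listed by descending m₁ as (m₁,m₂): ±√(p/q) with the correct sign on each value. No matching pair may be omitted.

(1,1/2): +√(9/35)

Admissible pairs with m₁+m₂ = M = 3/2: (-1,5/2), (0,3/2), (1,1/2), (2,-1/2), (3,-3/2)
  (m₁,m₂)=(3,-3/2): CG² = 3/14, CG = +√(3/14)
  (m₁,m₂)=(2,-1/2): CG² = 2/7, CG = −√(2/7)
  (m₁,m₂)=(1,1/2): CG² = 9/35, CG = +√(9/35)   ← matches the target
  (m₁,m₂)=(0,3/2): CG² = 6/35, CG = −√(6/35)
  (m₁,m₂)=(-1,5/2): CG² = 1/14, CG = +√(1/14)
Pairs with CG² = 9/35: (1,1/2): +√(9/35)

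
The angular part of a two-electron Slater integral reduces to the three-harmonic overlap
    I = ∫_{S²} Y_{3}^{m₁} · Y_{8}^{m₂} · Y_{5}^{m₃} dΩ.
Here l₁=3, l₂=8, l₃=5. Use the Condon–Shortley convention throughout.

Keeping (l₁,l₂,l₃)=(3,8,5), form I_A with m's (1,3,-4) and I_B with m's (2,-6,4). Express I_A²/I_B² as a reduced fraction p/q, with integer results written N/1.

25/364

Shared (l₁,l₂,l₃)=(3,8,5): N and (l;000)² cancel in I_A²/I_B².
A: Δ = 6!·0!·10!/17! = 1/136136; Racah Σ t=2..2: t=2:+1/17418240 = 1/17418240; ⇒ 3j(3 8 5; 1 3 -4)² = 25/12376, sgn -1
B: Δ = 6!·0!·10!/17! = 1/136136; Racah Σ t=1..1: t=1:−1/43545600 = -1/43545600; ⇒ 3j(3 8 5; 2 -6 4)² = 1/34, sgn +1
I_A²/I_B² = (25/12376)/(1/34) = 25/364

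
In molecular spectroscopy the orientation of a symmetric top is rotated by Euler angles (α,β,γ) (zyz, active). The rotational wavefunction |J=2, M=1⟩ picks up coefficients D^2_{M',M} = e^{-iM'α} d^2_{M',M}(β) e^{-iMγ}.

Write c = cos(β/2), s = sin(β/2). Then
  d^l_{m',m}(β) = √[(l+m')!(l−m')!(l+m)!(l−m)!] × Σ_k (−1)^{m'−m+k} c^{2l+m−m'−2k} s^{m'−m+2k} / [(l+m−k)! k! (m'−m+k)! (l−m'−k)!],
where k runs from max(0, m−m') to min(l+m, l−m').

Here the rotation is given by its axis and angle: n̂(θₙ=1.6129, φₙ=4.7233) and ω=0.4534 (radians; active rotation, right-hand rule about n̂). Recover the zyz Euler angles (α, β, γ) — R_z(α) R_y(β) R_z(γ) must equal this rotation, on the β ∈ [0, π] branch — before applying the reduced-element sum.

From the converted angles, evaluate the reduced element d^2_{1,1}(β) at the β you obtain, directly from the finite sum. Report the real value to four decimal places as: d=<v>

d=0.7580

Axis–angle → zyz. n̂ = (sinθₙcosφₙ, sinθₙsinφₙ, cosθₙ) = (+0.010901, -0.999054, -0.042091), ω = 0.4534.
R = I cosω + sinω [n̂]ₓ + (1−cosω) n̂n̂ᵀ gives
  R = [+0.898975, +0.017337, -0.437657; -0.019537, +0.999809, -0.000526; +0.437564, +0.009024, +0.899142]
β = atan2(√(R₁₃²+R₂₃²), R₃₃) = 0.452991; α = atan2(R₂₃, R₁₃) mod 2π = 3.142795; γ = atan2(R₃₂, −R₃₁) mod 2π = 3.120973
d^2_{1,1}(β=0.4530) via the finite sum:
Half-angle: c=0.974459, s=0.224564. N=√(6·1·6·1)=6.000000
The bounds max(0,m−m')=0 and min(l+m,l−m')=1 give 2 terms
  k=0: (−1)^0·6.0000/(6)·0.9745^4·0.2246^0 = +0.901685
  k=1: (−1)^1·6.0000/(2)·0.9745^2·0.2246^2 = -0.143658
d^2_{1,1}(0.4530) = +0.901685 -0.143658 = +0.758027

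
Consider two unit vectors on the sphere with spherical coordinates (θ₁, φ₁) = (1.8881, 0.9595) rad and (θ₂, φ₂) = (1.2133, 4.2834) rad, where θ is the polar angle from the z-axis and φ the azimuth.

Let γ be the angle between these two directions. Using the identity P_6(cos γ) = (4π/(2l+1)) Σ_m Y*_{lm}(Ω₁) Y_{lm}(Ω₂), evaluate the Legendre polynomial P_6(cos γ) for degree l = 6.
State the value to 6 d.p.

Expand P_6 via completeness: Σ_{m} conj(Y_{6,m}) at Ω₁ times Y_{6,m} at Ω₂ —
  [-6]  conj(Y_{6,-6})(Ω₁) = (0.307231, -0.178441) ; Y_{6,-6}(Ω₂) = (0.275263, -0.175527) ; Δ = (0.053248, -0.103045)
  [-5]  conj(Y_{6,-5})(Ω₁) = (-0.034359, 0.402719) ; Y_{6,-5}(Ω₂) = (-0.354710, -0.229440) ; Δ = (0.104587, -0.134965)
  [-4]  conj(Y_{6,-4})(Ω₁) = (-0.015795, -0.013207) ; Y_{6,-4}(Ω₂) = (-0.013789, 0.094326) ; Δ = (0.001464, -0.001308)
  [-3]  conj(Y_{6,-3})(Ω₁) = (-0.324676, 0.087447) ; Y_{6,-3}(Ω₂) = (-0.297358, 0.086741) ; Δ = (0.088960, -0.054166)
  [-2]  conj(Y_{6,-2})(Ω₁) = (0.044090, -0.121463) ; Y_{6,-2}(Ω₂) = (0.132579, 0.153369) ; Δ = (0.024474, -0.009341)
  [-1]  conj(Y_{6,-1})(Ω₁) = (-0.167675, -0.239245) ; Y_{6,-1}(Ω₂) = (-0.102308, 0.223673) ; Δ = (0.070667, -0.013028)
  [+0]  conj(Y_{6,0})(Ω₁) = (0.155712, -0.000000) ; Y_{6,0}(Ω₂) = (0.226198, 0.000000) ; Δ = (0.035222, 0.000000)
  [+1]  conj(Y_{6,1})(Ω₁) = (0.167675, -0.239245) ; Y_{6,1}(Ω₂) = (0.102308, 0.223673) ; Δ = (0.070667, 0.013028)
  [+2]  conj(Y_{6,2})(Ω₁) = (0.044090, 0.121463) ; Y_{6,2}(Ω₂) = (0.132579, -0.153369) ; Δ = (0.024474, 0.009341)
  [+3]  conj(Y_{6,3})(Ω₁) = (0.324676, 0.087447) ; Y_{6,3}(Ω₂) = (0.297358, 0.086741) ; Δ = (0.088960, 0.054166)
  [+4]  conj(Y_{6,4})(Ω₁) = (-0.015795, 0.013207) ; Y_{6,4}(Ω₂) = (-0.013789, -0.094326) ; Δ = (0.001464, 0.001308)
  [+5]  conj(Y_{6,5})(Ω₁) = (0.034359, 0.402719) ; Y_{6,5}(Ω₂) = (0.354710, -0.229440) ; Δ = (0.104587, 0.134965)
  [+6]  conj(Y_{6,6})(Ω₁) = (0.307231, 0.178441) ; Y_{6,6}(Ω₂) = (0.275263, 0.175527) ; Δ = (0.053248, 0.103045)
Accumulated sum (0.722021, -0.000000); after 4π/(2l+1) scaling, (0.697938, -0.000000) ⇒ P_6 = 0.697938

0.697938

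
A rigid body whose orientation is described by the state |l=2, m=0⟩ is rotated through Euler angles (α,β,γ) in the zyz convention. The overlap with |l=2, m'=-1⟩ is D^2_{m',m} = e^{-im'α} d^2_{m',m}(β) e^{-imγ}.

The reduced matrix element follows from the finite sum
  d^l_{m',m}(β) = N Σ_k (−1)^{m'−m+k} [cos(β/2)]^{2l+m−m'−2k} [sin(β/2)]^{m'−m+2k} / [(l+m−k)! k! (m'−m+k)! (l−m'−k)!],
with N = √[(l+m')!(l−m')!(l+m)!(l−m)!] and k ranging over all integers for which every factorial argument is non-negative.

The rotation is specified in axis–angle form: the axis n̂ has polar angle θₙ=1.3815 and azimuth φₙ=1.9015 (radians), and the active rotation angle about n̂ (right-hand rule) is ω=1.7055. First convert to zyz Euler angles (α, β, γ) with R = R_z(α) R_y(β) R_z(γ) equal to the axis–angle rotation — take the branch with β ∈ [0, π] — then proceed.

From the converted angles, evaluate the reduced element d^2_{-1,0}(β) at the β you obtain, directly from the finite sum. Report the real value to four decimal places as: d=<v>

Axis–angle → zyz. n̂ = (sinθₙcosφₙ, sinθₙsinφₙ, cosθₙ) = (-0.318908, +0.928919, +0.188168), ω = 1.7055.
R = I cosω + sinω [n̂]ₓ + (1−cosω) n̂n̂ᵀ gives
  R = [-0.018936, -0.522487, +0.852437; -0.149561, +0.844477, +0.514286; -0.988571, -0.117753, -0.094134]
β = atan2(√(R₁₃²+R₂₃²), R₃₃) = 1.665070; α = atan2(R₂₃, R₁₃) mod 2π = 0.542852; γ = atan2(R₃₂, −R₃₁) mod 2π = 6.164630
d^2_{-1,0}(β=1.6651) via the finite sum:
c=cos(1.665070/2)=0.673003, s=sin(1.665070/2)=0.739640; N=√[1·6·2·2]=4.898979
Admissible k: 1..2 (factorial args all ≥0)
  k=1: (−1)^0·4.8990/(2)·0.6730^3·0.7396^1 = +0.552264
  k=2: (−1)^1·4.8990/(2)·0.6730^1·0.7396^3 = -0.667043
d^2_{-1,0}(1.6651) = +0.552264 -0.667043 = -0.114779

d=-0.1148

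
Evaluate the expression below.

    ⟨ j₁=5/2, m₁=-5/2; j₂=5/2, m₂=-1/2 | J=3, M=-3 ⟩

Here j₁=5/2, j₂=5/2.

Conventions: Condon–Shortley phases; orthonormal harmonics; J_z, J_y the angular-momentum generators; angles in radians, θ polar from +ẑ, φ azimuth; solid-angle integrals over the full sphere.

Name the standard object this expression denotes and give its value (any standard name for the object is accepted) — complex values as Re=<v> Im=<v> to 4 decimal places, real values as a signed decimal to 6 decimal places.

Clebsch–Gordan coefficient, +√(5/18) ≈ +0.527046

This is a Clebsch–Gordan (vector-coupling) coefficient.
j₁+j₂−J=2  J+j₁−j₂=3  J−j₁+j₂=3  j₁+j₂+J+1=9
(j₁±m₁, j₂±m₂, J±M) = (0,5,2,3,0,6)
P² = 1440
sum k=2..2:
  [2] +1/72 = 1/72
S = 1/72
C² = P²·S² = 5/18 ; C = +0.527046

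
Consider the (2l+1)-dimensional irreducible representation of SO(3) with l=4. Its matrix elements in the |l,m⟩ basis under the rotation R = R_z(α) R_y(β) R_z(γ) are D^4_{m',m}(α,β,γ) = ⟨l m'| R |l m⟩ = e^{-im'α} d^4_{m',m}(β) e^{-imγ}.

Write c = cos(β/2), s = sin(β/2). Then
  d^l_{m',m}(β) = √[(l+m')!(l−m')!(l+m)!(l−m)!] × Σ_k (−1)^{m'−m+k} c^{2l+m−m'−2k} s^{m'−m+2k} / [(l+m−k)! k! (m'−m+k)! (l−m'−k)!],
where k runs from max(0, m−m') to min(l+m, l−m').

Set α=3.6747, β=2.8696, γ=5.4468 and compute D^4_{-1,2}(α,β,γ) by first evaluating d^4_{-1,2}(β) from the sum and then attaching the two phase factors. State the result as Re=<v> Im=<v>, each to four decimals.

Re=0.2902 Im=-0.3938

D^4_{-1,2}(3.6747,2.8696,5.4468) = e^{-i·-1·3.6747}·d^4_{-1,2}(2.8696)·e^{-i·2·5.4468}. Compute d first:
c=cos(2.869600/2)=0.135578, s=sin(2.869600/2)=0.990767; N=√[6·120·720·2]=1018.233765
The bounds max(0,m−m')=3 and min(l+m,l−m')=5 give 3 terms
  k=3: (−1)^0·1018.2338/(72)·0.1356^5·0.9908^3 = +0.000630
  k=4: (−1)^1·1018.2338/(48)·0.1356^3·0.9908^5 = -0.050469
  k=5: (−1)^2·1018.2338/(240)·0.1356^1·0.9908^7 = +0.539044
d^4_{-1,2}(2.8696) = +0.000630 -0.050469 +0.539044 = +0.489204
D = (-0.861232-0.508212i)·(+0.489204)·(-0.101798+0.994805i) = +0.290217-0.393821i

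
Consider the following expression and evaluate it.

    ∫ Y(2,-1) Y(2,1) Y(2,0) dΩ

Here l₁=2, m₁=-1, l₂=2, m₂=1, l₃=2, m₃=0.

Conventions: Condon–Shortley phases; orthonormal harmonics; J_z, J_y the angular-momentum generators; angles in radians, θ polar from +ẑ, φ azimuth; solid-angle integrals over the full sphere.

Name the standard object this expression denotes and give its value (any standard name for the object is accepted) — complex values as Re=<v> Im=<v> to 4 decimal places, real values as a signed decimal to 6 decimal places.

Gaunt coefficient, -0.090112

This is a Gaunt coefficient — the integral of a triple product of spherical harmonics over the sphere.
Rules hold: Σm=0, L=6 even, 0≤2≤4.
N = 5·5·5 = 125
Δ = 2!·2!·2!/7! = 1/630
Racah Σ t=0..2: t=0:+1/8 t=1:−1/1 t=2:+1/8 = -3/4
⇒ 3j(2 2 2; 0 0 0)² = 2/35, sgn -1
Racah Σ t=1..2: t=1:−1/4 t=2:+1/2 = 1/4
⇒ 3j(2 2 2; -1 1 0)² = 1/70, sgn +1
4πI² = N·(3j₀)²·(3jₘ)² = 5/49
I = -1·√(0.102041/4π) = -0.09011188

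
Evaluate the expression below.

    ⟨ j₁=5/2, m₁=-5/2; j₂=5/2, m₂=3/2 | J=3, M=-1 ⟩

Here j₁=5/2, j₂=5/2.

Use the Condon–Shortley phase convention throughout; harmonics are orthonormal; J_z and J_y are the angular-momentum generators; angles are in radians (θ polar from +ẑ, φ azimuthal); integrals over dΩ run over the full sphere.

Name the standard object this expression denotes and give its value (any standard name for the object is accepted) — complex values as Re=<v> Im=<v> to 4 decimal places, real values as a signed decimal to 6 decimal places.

This is a Clebsch–Gordan (vector-coupling) coefficient.
√[7·2!3!3!/9! · 0!5!4!1!2!4!] = √(192)
  +(−1)^2/∏(2,0,3,2,0,1)! = 1/24  (running 1/24)
⟨..|..⟩ = √(192)·(1/24) = +0.577350

Clebsch–Gordan coefficient, +√(1/3) ≈ +0.577350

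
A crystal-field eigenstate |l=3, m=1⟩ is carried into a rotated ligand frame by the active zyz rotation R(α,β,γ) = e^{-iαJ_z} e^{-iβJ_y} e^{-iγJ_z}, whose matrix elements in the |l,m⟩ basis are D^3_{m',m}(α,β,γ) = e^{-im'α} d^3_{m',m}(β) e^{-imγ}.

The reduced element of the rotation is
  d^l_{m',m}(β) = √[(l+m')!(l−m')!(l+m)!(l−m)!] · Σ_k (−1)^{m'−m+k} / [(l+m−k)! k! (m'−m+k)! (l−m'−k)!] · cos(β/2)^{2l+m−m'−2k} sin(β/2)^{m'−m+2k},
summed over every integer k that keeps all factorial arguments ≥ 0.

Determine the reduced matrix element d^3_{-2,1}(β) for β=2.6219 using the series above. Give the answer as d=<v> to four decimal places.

d=-0.5881

d^3_{-2,1}(β=2.6219) via the finite sum:
Half-angle: c=0.256932, s=0.966429. N=√(1·120·24·2)=75.894664
The bounds max(0,m−m')=3 and min(l+m,l−m')=4 give 2 terms
  k=3: (−1)^0·75.8947/(12)·0.2569^3·0.9664^3 = +0.096827
  k=4: (−1)^1·75.8947/(24)·0.2569^1·0.9664^5 = -0.684966
d^3_{-2,1}(2.6219) = +0.096827 -0.684966 = -0.588139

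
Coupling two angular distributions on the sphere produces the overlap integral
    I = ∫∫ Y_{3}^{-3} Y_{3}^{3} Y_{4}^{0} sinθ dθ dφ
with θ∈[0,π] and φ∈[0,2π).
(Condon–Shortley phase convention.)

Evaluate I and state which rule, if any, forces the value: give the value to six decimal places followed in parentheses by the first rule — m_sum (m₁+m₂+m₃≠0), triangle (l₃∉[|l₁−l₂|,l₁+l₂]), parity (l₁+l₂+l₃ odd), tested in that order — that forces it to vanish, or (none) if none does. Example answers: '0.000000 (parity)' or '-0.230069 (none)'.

-0.076935 (none)

Checks pass: Σm=0; 10 even; l₃=4∈[0,6].
(2·3+1)(2·3+1)(2·4+1) = 441
Δ: 2! 4! 4! / 11! → 1/34650
sum: t=0:+1/72 t=1:−1/16 t=2:+1/72 = -5/144
3j²(3 3 4; 0 0 0) = Δ·Π!·Σ² = 2/77  (sign -1)
sum: t=2:+1/1152 = 1/1152
3j²(3 3 4; -3 3 0) = Δ·Π!·Σ² = 1/154  (sign +1)
combine: 4πI² = 441·2/77·1/154 = 9/121
take √, sign -1: I = -0.07693494
No selection rule forces the value: the integral is nonzero (none).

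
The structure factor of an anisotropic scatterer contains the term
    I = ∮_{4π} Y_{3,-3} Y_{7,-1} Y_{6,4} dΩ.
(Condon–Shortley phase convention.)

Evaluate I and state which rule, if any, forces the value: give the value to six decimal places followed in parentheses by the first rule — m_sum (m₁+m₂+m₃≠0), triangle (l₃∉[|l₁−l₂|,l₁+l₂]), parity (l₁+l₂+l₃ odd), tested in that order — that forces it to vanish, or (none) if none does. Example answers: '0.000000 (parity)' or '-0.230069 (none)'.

m-sum 0 ✓  L=16 even ✓  4≤6≤10 ✓
Π(2lᵢ+1) = 7×15×13 = 1365
triangle coeff Δ(3,7,6) = 1/2042040
Σ_t [1,3]: t=1:−1/207360 t=2:+1/57600 t=3:−1/207360 = 1/129600
(3j)²=168/12155 [(3 7 6; 0 0 0)], sign=+1
Σ_t [4,4]: t=4:+1/3870720 = 1/3870720
(3j)²=675/136136 [(3 7 6; -3 -1 4)], sign=+1
⇒ 4πI² = 42525/454597
I = (+1)√(42525/454597/(4π)) = 0.08627877
No selection rule forces the value: the integral is nonzero (none).

0.086279 (none)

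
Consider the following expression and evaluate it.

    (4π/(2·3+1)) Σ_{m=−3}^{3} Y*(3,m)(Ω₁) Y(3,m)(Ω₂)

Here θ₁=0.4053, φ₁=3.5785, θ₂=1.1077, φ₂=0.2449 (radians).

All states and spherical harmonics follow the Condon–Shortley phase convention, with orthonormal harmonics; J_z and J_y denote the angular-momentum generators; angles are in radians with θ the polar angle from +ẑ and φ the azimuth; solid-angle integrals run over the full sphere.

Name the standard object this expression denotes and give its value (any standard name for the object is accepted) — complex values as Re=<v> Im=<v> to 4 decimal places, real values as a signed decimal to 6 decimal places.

This sum is the spherical-harmonic addition theorem: it equals the Legendre polynomial P_l(cos γ) of the angle γ between the two directions.
Expand P_3 via completeness: Σ_{m} conj(Y_{3,m}) at Ω₁ times Y_{3,m} at Ω₂ —
  term(m=-3) = -0.00641 - 0.00416j   from Y*(Ω₁)=-0.00658 - 0.02472j, Y(Ω₂)=0.22171 - 0.20030j
  term(m=-2) = 0.04947 + 0.01999j   from Y*(Ω₁)=0.09373 + 0.11196j, Y(Ω₂)=0.32247 - 0.17192j
  term(m=-1) = 0.00026 + 0.00005j   from Y*(Ω₁)=-0.37208 - 0.17377j, Y(Ω₂)=-0.00062 + 0.00015j
  term(m=+0) = -0.13995 + 0.00000j   from Y*(Ω₁)=0.41930 + 0.00000j, Y(Ω₂)=-0.33378 + 0.00000j
  term(m=+1) = 0.00026 - 0.00005j   from Y*(Ω₁)=0.37208 - 0.17377j, Y(Ω₂)=0.00062 + 0.00015j
  term(m=+2) = 0.04947 - 0.01999j   from Y*(Ω₁)=0.09373 - 0.11196j, Y(Ω₂)=0.32247 + 0.17192j
  term(m=+3) = -0.00641 + 0.00416j   from Y*(Ω₁)=0.00658 - 0.02472j, Y(Ω₂)=-0.22171 - 0.20030j
Σ over m = -0.05331 + 0.00000j; ×(4π/7) → -0.09571 + 0.00000j. Real part: -0.095707

Legendre polynomial (addition theorem), -0.095707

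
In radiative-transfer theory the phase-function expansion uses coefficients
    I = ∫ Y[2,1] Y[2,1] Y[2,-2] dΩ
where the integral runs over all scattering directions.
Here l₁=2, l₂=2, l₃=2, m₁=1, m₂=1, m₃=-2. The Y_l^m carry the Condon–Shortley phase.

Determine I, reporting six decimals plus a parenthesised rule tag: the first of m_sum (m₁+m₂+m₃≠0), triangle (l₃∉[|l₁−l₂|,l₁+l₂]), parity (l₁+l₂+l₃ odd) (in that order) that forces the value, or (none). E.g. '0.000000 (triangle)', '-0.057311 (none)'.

0.220728 (none)

Checks pass: Σm=0; 6 even; l₃=2∈[0,4].
(2·2+1)(2·2+1)(2·2+1) = 125
Δ: 2! 2! 2! / 7! → 1/630
sum: t=0:+1/8 t=1:−1/1 t=2:+1/8 = -3/4
3j²(2 2 2; 0 0 0) = Δ·Π!·Σ² = 2/35  (sign -1)
sum: t=1:−1/4 = -1/4
3j²(2 2 2; 1 1 -2) = Δ·Π!·Σ² = 3/35  (sign -1)
combine: 4πI² = 125·2/35·3/35 = 30/49
take √, sign +1: I = 0.22072812
No selection rule forces the value: the integral is nonzero (none).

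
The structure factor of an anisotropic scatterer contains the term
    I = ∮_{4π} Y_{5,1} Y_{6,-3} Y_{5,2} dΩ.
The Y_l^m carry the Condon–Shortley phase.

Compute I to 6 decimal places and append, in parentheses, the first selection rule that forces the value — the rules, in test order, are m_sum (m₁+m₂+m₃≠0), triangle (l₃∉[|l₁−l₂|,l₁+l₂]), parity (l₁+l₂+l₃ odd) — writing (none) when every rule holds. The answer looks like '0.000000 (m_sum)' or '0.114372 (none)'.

Rules hold: Σm=0, L=16 even, 1≤5≤11.
N = 11·13·11 = 1573
Δ = 6!·4!·6!/17! = 1/28588560
Racah Σ t=1..5: t=1:−1/345600 t=2:+1/13824 t=3:−1/5184 t=4:+1/13824 t=5:−1/345600 = -7/129600
⇒ 3j(5 6 5; 0 0 0)² = 80/7293, sgn +1
Racah Σ t=0..3: t=0:+1/622080 t=1:−1/34560 t=2:+1/23040 t=3:−1/155520 = 1/103680
⇒ 3j(5 6 5; 1 -3 2)² = 9/2431, sgn -1
4πI² = N·(3j₀)²·(3jₘ)² = 240/3757
I = -1·√(0.0638808/4π) = -0.07129845
No selection rule forces the value: the integral is nonzero (none).

-0.071298 (none)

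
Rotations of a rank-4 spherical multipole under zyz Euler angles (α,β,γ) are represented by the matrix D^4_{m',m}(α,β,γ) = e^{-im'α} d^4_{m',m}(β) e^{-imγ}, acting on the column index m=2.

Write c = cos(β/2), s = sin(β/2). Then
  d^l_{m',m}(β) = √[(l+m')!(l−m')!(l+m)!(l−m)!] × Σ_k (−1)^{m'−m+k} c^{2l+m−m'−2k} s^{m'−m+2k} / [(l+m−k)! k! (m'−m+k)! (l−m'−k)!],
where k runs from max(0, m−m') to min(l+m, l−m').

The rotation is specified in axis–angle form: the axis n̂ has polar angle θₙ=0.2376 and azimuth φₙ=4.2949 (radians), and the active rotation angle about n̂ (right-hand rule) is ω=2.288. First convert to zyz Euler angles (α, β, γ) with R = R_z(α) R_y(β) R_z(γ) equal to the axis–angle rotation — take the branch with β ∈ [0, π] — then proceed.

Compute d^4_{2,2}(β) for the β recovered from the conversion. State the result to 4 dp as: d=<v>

Axis–angle → zyz. n̂ = (sinθₙcosφₙ, sinθₙsinφₙ, cosθₙ) = (-0.095435, -0.215155, +0.971906), ω = 2.2880.
R = I cosω + sinω [n̂]ₓ + (1−cosω) n̂n̂ᵀ gives
  R = [-0.642186, -0.698444, -0.315870; +0.766503, -0.580562, -0.274630; +0.008432, -0.418478, +0.908188]
β = atan2(√(R₁₃²+R₂₃²), R₃₃) = 0.431863; α = atan2(R₂₃, R₁₃) mod 2π = 3.857265; γ = atan2(R₃₂, −R₃₁) mod 2π = 4.692243
d^4_{2,2}(β=0.4319) via the finite sum:
Half-angle: c=0.976777, s=0.214257. N=√(720·2·720·2)=1440.000000
Admissible k: 0..2 (factorial args all ≥0)
  k=0: (−1)^0·1440.0000/(1440)·0.9768^8·0.2143^0 = +0.828637
  k=1: (−1)^1·1440.0000/(120)·0.9768^6·0.2143^2 = -0.478438
  k=2: (−1)^2·1440.0000/(96)·0.9768^4·0.2143^4 = +0.028775
d^4_{2,2}(0.4319) = +0.828637 -0.478438 +0.028775 = +0.378975

d=0.3790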